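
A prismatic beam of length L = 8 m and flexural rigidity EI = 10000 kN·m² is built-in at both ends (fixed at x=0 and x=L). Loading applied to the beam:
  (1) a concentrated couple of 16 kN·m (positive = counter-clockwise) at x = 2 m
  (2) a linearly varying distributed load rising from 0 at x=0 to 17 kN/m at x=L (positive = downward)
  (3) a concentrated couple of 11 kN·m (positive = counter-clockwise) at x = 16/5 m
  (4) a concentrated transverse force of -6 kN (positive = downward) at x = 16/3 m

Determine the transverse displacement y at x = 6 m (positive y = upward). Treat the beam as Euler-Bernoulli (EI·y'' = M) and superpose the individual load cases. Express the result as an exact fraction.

Load 1 — applied couple M₀=16 kN·m at a=2 m (b=L-a=6):
  y_1 = (R_Ax³/6 - M_Ax²/2 - M₀(x-a)²/2)/EI  [x>a] with R_A=9/4, M_A=-3 = ((9/4)·6³/6 - (-3)·6²/2 - 16·(6-2)²/2)/10000 = 7/10000 m
Load 2 — triangular load w₀=17 kN/m (0→w₀ over full span):
  y_2 = -w₀x²(L-x)²(x+2L)/(120LEI) = -17·6²·(8-6)²·(6+2·8)/(120·8·10000) = -561/100000 m
Load 3 — applied couple M₀=11 kN·m at a=16/5 m (b=L-a=24/5):
  y_3 = (R_Ax³/6 - M_Ax²/2 - M₀(x-a)²/2)/EI  [x>a] with R_A=99/50, M_A=33/25 = ((99/50)·6³/6 - (33/25)·6²/2 - 11·(6-(16/5))²/2)/10000 = 11/25000 m
Load 4 — point force P=-6 kN at a=16/3 m (b=L-a=8/3):
  y_4 = -Pa²(L-x)²(3bL-(3b+a)(L-x))/(6L³EI)  [x>a] = -(-6)·(16/3)²·(8-6)²·(3·(8/3)·8-(3·(8/3)+(16/3))·(8-6))/(6·8³·10000) = 14/16875 m
Superposition: y = Σ y_i = -9829/2700000 m ≈ -0.003640 m

y(6) = -9829/2700000 m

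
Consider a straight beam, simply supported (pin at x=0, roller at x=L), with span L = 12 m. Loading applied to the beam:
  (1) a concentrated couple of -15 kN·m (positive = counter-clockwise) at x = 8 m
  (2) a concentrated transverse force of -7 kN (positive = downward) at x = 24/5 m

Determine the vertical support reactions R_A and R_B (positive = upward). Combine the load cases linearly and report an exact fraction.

Load 1 — applied couple M₀=-15 kN·m at a=8 m (b=L-a=4):
  R_A = M₀/L = (-15)/12 = -5/4 kN
  R_B = -M₀/L = -(-15)/12 = 5/4 kN
Load 2 — point force P=-7 kN at a=24/5 m (b=L-a=36/5):
  R_A = Pb/L = (-7)·(36/5)/12 = -21/5 kN
  R_B = Pa/L = (-7)·(24/5)/12 = -14/5 kN
Superposition: R_A = -109/20 kN, R_B = -31/20 kN

R_A = -109/20 kN, R_B = -31/20 kN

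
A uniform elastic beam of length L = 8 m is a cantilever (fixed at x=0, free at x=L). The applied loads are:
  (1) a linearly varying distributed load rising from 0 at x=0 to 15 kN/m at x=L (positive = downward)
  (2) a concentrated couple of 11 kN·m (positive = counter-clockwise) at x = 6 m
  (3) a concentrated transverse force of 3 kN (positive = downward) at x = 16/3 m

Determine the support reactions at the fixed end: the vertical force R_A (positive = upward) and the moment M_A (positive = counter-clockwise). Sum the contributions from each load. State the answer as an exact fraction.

Load 1 — triangular load w₀=15 kN/m (0→w₀ over full span):
  R_A = w₀L/2 = 15·8/2 = 60 kN
  M_A = w₀L²/3 = 15·8²/3 = 320 kN·m
Load 2 — applied couple M₀=11 kN·m at a=6 m (b=L-a=2):
  R_A = 0 kN
  M_A = -M₀ = -11 kN·m
Load 3 — point force P=3 kN at a=16/3 m (b=L-a=8/3):
  R_A = P = 3 kN
  M_A = Pa = 3·(16/3) = 16 kN·m
Superposition: R_A = 63 kN, M_A = 325 kN·m

R_A = 63 kN, M_A = 325 kN·m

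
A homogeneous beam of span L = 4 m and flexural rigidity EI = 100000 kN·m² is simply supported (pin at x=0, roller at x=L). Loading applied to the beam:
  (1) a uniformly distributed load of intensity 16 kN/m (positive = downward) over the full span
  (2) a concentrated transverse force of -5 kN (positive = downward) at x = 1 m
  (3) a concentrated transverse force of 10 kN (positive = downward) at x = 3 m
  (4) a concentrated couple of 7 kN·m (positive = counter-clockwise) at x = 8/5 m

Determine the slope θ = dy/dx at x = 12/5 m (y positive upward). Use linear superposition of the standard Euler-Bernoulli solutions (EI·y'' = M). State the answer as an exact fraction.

Load 1 — uniform load w=16 kN/m over full span:
  θ_1 = -w(L³-6Lx²+4x³)/(24EI) = -16·(4³-6·4·(12/5)²+4·(12/5)³)/(24·100000) = 148/1171875 rad
Load 2 — point force P=-5 kN at a=1 m (b=L-a=3):
  θ_2 = -Pa(2L²-6Lx+3x²+a²)/(6LEI)  [x>a] = -(-5)·1·(2·4²-6·4·(12/5)+3·(12/5)²+1²)/(6·4·100000) = -61/4000000 rad
Load 3 — point force P=10 kN at a=3 m (b=L-a=1):
  θ_3 = -Pb(L²-b²-3x²)/(6LEI)  [x≤a] = -10·1·(4²-1²-3·(12/5)²)/(6·4·100000) = 19/2000000 rad
Load 4 — applied couple M₀=7 kN·m at a=8/5 m (b=L-a=12/5):
  θ_4 = (M₀x²/(2L)-M₀(x-a)+C₁)/EI  [x>a] with C₁=M₀(3b²-L²)/(6L)=28/75 = (7·(12/5)²/(2·4)-7·((12/5)-(8/5))+(28/75))/100000 = -7/3750000 rad
Superposition: θ = Σ θ_i = 35603/300000000 rad ≈ 0.000119 rad

θ(12/5) = 35603/300000000 rad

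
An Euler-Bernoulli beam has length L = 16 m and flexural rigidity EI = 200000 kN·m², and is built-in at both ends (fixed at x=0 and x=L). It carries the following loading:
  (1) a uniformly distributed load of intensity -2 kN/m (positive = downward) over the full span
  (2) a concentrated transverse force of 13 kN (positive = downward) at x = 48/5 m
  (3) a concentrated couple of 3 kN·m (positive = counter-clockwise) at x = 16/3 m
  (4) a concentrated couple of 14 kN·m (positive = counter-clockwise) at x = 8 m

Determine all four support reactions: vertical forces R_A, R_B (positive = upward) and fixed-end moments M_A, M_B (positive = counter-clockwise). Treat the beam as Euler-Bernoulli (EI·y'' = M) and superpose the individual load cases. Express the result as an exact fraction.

R_A = -19723/2000 kN, M_A = -14399/750 kN·m, R_B = -18277/2000 kN, M_B = 12911/750 kN·m

Load 1 — uniform load w=-2 kN/m over full span:
  R_A = wL/2 = (-2)·16/2 = -16 kN
  M_A = wL²/12 = (-2)·16²/12 = -128/3 kN·m
  R_B = wL/2 = (-2)·16/2 = -16 kN
  M_B = -wL²/12 = -(-2)·16²/12 = 128/3 kN·m
Load 2 — point force P=13 kN at a=48/5 m (b=L-a=32/5):
  R_A = Pb²(3a+b)/L³ = 13·(32/5)²·(3·(48/5)+(32/5))/16³ = 572/125 kN
  M_A = Pab²/L² = 13·(48/5)·(32/5)²/16² = 2496/125 kN·m
  R_B = Pa²(a+3b)/L³ = 13·(48/5)²·((48/5)+3·(32/5))/16³ = 1053/125 kN
  M_B = -Pa²b/L² = -13·(48/5)²·(32/5)/16² = -3744/125 kN·m
Load 3 — applied couple M₀=3 kN·m at a=16/3 m (b=L-a=32/3):
  R_A = 6M₀ab/L³ = 6·3·(16/3)·(32/3)/16³ = 1/4 kN
  M_A = M₀b(2a-b)/L² = 3·(32/3)·(2·(16/3)-(32/3))/16² = 0 kN·m
  R_B = -6M₀ab/L³ = -6·3·(16/3)·(32/3)/16³ = -1/4 kN
  M_B = M₀a(2b-a)/L² = 3·(16/3)·(2·(32/3)-(16/3))/16² = 1 kN·m
Load 4 — applied couple M₀=14 kN·m at a=8 m (b=L-a=8):
  R_A = 6M₀ab/L³ = 6·14·8·8/16³ = 21/16 kN
  M_A = M₀b(2a-b)/L² = 14·8·(2·8-8)/16² = 7/2 kN·m
  R_B = -6M₀ab/L³ = -6·14·8·8/16³ = -21/16 kN
  M_B = M₀a(2b-a)/L² = 14·8·(2·8-8)/16² = 7/2 kN·m
Superposition: R_A = -19723/2000 kN, M_A = -14399/750 kN·m, R_B = -18277/2000 kN, M_B = 12911/750 kN·m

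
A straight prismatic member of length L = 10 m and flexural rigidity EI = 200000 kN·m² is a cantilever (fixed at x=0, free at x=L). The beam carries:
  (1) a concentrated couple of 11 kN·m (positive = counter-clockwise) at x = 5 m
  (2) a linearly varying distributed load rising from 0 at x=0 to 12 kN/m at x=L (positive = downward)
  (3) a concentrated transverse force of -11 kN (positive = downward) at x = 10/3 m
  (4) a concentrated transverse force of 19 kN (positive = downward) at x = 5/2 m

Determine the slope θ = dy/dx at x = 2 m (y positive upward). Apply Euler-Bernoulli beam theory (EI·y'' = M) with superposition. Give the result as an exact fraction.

θ(2) = -9967/3000000 rad

Load 1 — applied couple M₀=11 kN·m at a=5 m (b=L-a=5):
  θ_1 = M₀x/EI  [x≤a] = 11·2/200000 = 11/100000 rad
Load 2 — triangular load w₀=12 kN/m (0→w₀ over full span):
  θ_2 = (w₀Lx²/4-w₀L²x/3-w₀x⁴/(24L))/EI = (12·10·2²/4-12·10²·2/3-12·2⁴/(24·10))/200000 = -851/250000 rad
Load 3 — point force P=-11 kN at a=10/3 m (b=L-a=20/3):
  θ_3 = -Px(2a-x)/(2EI)  [x≤a] = -(-11)·2·(2·(10/3)-2)/(2·200000) = 77/300000 rad
Load 4 — point force P=19 kN at a=5/2 m (b=L-a=15/2):
  θ_4 = -Px(2a-x)/(2EI)  [x≤a] = -19·2·(2·(5/2)-2)/(2·200000) = -57/200000 rad
Superposition: θ = Σ θ_i = -9967/3000000 rad ≈ -0.003322 rad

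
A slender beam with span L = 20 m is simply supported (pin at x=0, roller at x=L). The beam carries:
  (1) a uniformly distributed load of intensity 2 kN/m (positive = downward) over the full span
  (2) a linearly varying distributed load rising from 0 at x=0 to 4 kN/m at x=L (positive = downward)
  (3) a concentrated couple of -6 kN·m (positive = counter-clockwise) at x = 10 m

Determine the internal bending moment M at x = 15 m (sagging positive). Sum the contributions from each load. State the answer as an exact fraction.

Load 1 — uniform load w=2 kN/m over full span:
  M_1 = wx(L-x)/2 = 2·15·(20-15)/2 = 75 kN·m
Load 2 — triangular load w₀=4 kN/m (0→w₀ over full span):
  M_2 = w₀Lx/6 - w₀x³/(6L) = 4·20·15/6 - 4·15³/(6·20) = 175/2 kN·m
Load 3 — applied couple M₀=-6 kN·m at a=10 m (b=L-a=10):
  M_3 = M₀x/L - M₀  [x>a] = (-6)·15/20 - (-6) = 3/2 kN·m
Superposition: M = Σ M_i = 164 kN·m ≈ 164.000000 kN·m

M(15) = 164 kN·m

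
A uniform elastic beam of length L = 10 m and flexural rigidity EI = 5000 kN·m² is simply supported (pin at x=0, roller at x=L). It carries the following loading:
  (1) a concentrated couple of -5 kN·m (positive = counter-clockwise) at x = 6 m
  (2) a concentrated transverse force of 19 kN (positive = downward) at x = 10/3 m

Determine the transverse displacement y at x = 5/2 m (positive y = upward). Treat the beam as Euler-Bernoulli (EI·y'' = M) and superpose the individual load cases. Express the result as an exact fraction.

y(5/2) = -129959/2592000 m

Load 1 — applied couple M₀=-5 kN·m at a=6 m (b=L-a=4):
  y_1 = (M₀x³/(6L)+C₁x)/EI  [x≤a] with C₁=M₀(3b²-L²)/(6L)=13/3 = ((-5)·(5/2)³/(6·10)+(13/3)·(5/2))/5000 = 61/32000 m
Load 2 — point force P=19 kN at a=10/3 m (b=L-a=20/3):
  y_2 = -Pbx(L²-b²-x²)/(6LEI)  [x≤a] = -19·(20/3)·(5/2)·(10²-(20/3)²-(5/2)²)/(6·10·5000) = -1349/25920 m
Superposition: y = Σ y_i = -129959/2592000 m ≈ -0.050139 m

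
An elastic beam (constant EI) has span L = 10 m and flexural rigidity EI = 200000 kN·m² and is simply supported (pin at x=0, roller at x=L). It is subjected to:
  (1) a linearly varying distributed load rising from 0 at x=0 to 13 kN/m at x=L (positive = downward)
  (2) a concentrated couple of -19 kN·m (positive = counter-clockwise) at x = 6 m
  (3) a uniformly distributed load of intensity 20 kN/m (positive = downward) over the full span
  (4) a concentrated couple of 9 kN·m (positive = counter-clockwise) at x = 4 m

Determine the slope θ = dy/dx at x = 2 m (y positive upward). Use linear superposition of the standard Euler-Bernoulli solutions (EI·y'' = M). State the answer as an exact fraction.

Load 1 — triangular load w₀=13 kN/m (0→w₀ over full span):
  θ_1 = -w₀(7L⁴-30L²x²+15x⁴)/(360LEI) = -13·(7·10⁴-30·10²·2²+15·2⁴)/(360·10·200000) = -1183/1125000 rad
Load 2 — applied couple M₀=-19 kN·m at a=6 m (b=L-a=4):
  θ_2 = (M₀x²/(2L)+C₁)/EI  [x≤a] with C₁=M₀(3b²-L²)/(6L)=247/15 = ((-19)·2²/(2·10)+(247/15))/200000 = 19/300000 rad
Load 3 — uniform load w=20 kN/m over full span:
  θ_3 = -w(L³-6Lx²+4x³)/(24EI) = -20·(10³-6·10·2²+4·2³)/(24·200000) = -33/10000 rad
Load 4 — applied couple M₀=9 kN·m at a=4 m (b=L-a=6):
  θ_4 = (M₀x²/(2L)+C₁)/EI  [x≤a] with C₁=M₀(3b²-L²)/(6L)=6/5 = (9·2²/(2·10)+(6/5))/200000 = 3/200000 rad
Superposition: θ = Σ θ_i = -38459/9000000 rad ≈ -0.004273 rad

θ(2) = -38459/9000000 rad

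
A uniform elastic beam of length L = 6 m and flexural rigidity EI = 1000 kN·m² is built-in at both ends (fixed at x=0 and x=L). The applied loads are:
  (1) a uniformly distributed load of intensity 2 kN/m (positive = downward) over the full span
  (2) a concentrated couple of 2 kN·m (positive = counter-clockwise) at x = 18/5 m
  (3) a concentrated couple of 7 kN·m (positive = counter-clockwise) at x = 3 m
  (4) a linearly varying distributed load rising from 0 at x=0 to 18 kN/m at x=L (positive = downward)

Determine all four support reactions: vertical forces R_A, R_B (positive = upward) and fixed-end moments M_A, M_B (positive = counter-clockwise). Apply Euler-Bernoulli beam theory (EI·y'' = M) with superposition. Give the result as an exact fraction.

R_A = 2443/100 kN, M_A = 2999/100 kN·m, R_B = 4157/100 kN, M_B = -3641/100 kN·m

Load 1 — uniform load w=2 kN/m over full span:
  R_A = wL/2 = 2·6/2 = 6 kN
  M_A = wL²/12 = 2·6²/12 = 6 kN·m
  R_B = wL/2 = 2·6/2 = 6 kN
  M_B = -wL²/12 = -2·6²/12 = -6 kN·m
Load 2 — applied couple M₀=2 kN·m at a=18/5 m (b=L-a=12/5):
  R_A = 6M₀ab/L³ = 6·2·(18/5)·(12/5)/6³ = 12/25 kN
  M_A = M₀b(2a-b)/L² = 2·(12/5)·(2·(18/5)-(12/5))/6² = 16/25 kN·m
  R_B = -6M₀ab/L³ = -6·2·(18/5)·(12/5)/6³ = -12/25 kN
  M_B = M₀a(2b-a)/L² = 2·(18/5)·(2·(12/5)-(18/5))/6² = 6/25 kN·m
Load 3 — applied couple M₀=7 kN·m at a=3 m (b=L-a=3):
  R_A = 6M₀ab/L³ = 6·7·3·3/6³ = 7/4 kN
  M_A = M₀b(2a-b)/L² = 7·3·(2·3-3)/6² = 7/4 kN·m
  R_B = -6M₀ab/L³ = -6·7·3·3/6³ = -7/4 kN
  M_B = M₀a(2b-a)/L² = 7·3·(2·3-3)/6² = 7/4 kN·m
Load 4 — triangular load w₀=18 kN/m (0→w₀ over full span):
  R_A = 3w₀L/20 = 3·18·6/20 = 81/5 kN
  M_A = w₀L²/30 = 18·6²/30 = 108/5 kN·m
  R_B = 7w₀L/20 = 7·18·6/20 = 189/5 kN
  M_B = -w₀L²/20 = -18·6²/20 = -162/5 kN·m
Superposition: R_A = 2443/100 kN, M_A = 2999/100 kN·m, R_B = 4157/100 kN, M_B = -3641/100 kN·m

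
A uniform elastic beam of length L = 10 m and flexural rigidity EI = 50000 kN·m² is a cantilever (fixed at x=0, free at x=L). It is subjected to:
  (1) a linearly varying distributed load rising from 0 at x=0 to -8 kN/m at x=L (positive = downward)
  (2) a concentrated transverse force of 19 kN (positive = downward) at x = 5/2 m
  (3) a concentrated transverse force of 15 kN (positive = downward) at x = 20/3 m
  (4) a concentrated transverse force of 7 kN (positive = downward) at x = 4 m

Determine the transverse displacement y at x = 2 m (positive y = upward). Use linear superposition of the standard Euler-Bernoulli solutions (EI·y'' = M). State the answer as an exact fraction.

y(2) = 4597/1250000 m

Load 1 — triangular load w₀=-8 kN/m (0→w₀ over full span):
  y_1 = (w₀Lx³/12-w₀L²x²/6-w₀x⁵/(120L))/EI = ((-8)·10·2³/12-(-8)·10²·2²/6-(-8)·2⁵/(120·10))/50000 = 2251/234375 m
Load 2 — point force P=19 kN at a=5/2 m (b=L-a=15/2):
  y_2 = -Px²(3a-x)/(6EI)  [x≤a] = -19·2²·(3·(5/2)-2)/(6·50000) = -209/150000 m
Load 3 — point force P=15 kN at a=20/3 m (b=L-a=10/3):
  y_3 = -Px²(3a-x)/(6EI)  [x≤a] = -15·2²·(3·(20/3)-2)/(6·50000) = -9/2500 m
Load 4 — point force P=7 kN at a=4 m (b=L-a=6):
  y_4 = -Px²(3a-x)/(6EI)  [x≤a] = -7·2²·(3·4-2)/(6·50000) = -7/7500 m
Superposition: y = Σ y_i = 4597/1250000 m ≈ 0.003678 m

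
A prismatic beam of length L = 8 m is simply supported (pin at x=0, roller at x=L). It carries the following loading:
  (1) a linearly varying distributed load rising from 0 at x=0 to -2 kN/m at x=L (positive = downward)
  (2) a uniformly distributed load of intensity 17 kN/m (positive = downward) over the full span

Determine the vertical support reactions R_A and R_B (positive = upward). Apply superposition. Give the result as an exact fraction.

R_A = 196/3 kN, R_B = 188/3 kN

Load 1 — triangular load w₀=-2 kN/m (0→w₀ over full span):
  R_A = w₀L/6 = (-2)·8/6 = -8/3 kN
  R_B = w₀L/3 = (-2)·8/3 = -16/3 kN
Load 2 — uniform load w=17 kN/m over full span:
  R_A = wL/2 = 17·8/2 = 68 kN
  R_B = wL/2 = 17·8/2 = 68 kN
Superposition: R_A = 196/3 kN, R_B = 188/3 kN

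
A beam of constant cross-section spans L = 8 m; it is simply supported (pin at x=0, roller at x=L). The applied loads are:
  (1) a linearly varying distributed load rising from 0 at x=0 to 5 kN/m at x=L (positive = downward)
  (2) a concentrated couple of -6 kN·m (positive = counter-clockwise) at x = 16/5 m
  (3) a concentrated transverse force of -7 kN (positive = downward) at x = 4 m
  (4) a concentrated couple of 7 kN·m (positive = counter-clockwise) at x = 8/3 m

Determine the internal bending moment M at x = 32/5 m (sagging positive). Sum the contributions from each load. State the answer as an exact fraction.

Load 1 — triangular load w₀=5 kN/m (0→w₀ over full span):
  M_1 = w₀Lx/6 - w₀x³/(6L) = 5·8·(32/5)/6 - 5·(32/5)³/(6·8) = 384/25 kN·m
Load 2 — applied couple M₀=-6 kN·m at a=16/5 m (b=L-a=24/5):
  M_2 = M₀x/L - M₀  [x>a] = (-6)·(32/5)/8 - (-6) = 6/5 kN·m
Load 3 — point force P=-7 kN at a=4 m (b=L-a=4):
  M_3 = Pa(L-x)/L  [x>a] = (-7)·4·(8-(32/5))/8 = -28/5 kN·m
Load 4 — applied couple M₀=7 kN·m at a=8/3 m (b=L-a=16/3):
  M_4 = M₀x/L - M₀  [x>a] = 7·(32/5)/8 - 7 = -7/5 kN·m
Superposition: M = Σ M_i = 239/25 kN·m ≈ 9.560000 kN·m

M(32/5) = 239/25 kN·m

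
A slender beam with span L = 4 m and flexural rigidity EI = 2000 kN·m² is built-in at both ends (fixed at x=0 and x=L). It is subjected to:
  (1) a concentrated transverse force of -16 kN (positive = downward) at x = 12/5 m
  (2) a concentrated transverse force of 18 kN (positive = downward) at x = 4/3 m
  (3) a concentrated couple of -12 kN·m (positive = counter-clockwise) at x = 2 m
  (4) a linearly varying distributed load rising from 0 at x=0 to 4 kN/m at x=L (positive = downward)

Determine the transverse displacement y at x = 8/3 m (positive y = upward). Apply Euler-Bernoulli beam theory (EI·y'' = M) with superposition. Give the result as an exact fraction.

y(8/3) = -9269/22781250 m

Load 1 — point force P=-16 kN at a=12/5 m (b=L-a=8/5):
  y_1 = -Pa²(L-x)²(3bL-(3b+a)(L-x))/(6L³EI)  [x>a] = -(-16)·(12/5)²·(4-(8/3))²·(3·(8/5)·4-(3·(8/5)+(12/5))·(4-(8/3)))/(6·4³·2000) = 32/15625 m
Load 2 — point force P=18 kN at a=4/3 m (b=L-a=8/3):
  y_2 = -Pa²(L-x)²(3bL-(3b+a)(L-x))/(6L³EI)  [x>a] = -18·(4/3)²·(4-(8/3))²·(3·(8/3)·4-(3·(8/3)+(4/3))·(4-(8/3)))/(6·4³·2000) = -44/30375 m
Load 3 — applied couple M₀=-12 kN·m at a=2 m (b=L-a=2):
  y_3 = (R_Ax³/6 - M_Ax²/2 - M₀(x-a)²/2)/EI  [x>a] with R_A=-9/2, M_A=-3 = ((-9/2)·(8/3)³/6 - (-3)·(8/3)²/2 - (-12)·((8/3)-2)²/2)/2000 = -1/2250 m
Load 4 — triangular load w₀=4 kN/m (0→w₀ over full span):
  y_4 = -w₀x²(L-x)²(x+2L)/(120LEI) = -4·(8/3)²·(4-(8/3))²·((8/3)+2·4)/(120·4·2000) = -256/455625 m
Superposition: y = Σ y_i = -9269/22781250 m ≈ -0.000407 m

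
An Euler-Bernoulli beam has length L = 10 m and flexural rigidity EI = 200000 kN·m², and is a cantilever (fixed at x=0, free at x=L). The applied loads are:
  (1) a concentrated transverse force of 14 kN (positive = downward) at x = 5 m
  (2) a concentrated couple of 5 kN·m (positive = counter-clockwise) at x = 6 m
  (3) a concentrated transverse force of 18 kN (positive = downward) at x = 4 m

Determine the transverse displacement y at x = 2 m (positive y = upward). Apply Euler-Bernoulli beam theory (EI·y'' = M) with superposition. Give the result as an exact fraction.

y(2) = -347/300000 m

Load 1 — point force P=14 kN at a=5 m (b=L-a=5):
  y_1 = -Px²(3a-x)/(6EI)  [x≤a] = -14·2²·(3·5-2)/(6·200000) = -91/150000 m
Load 2 — applied couple M₀=5 kN·m at a=6 m (b=L-a=4):
  y_2 = M₀x²/(2EI)  [x≤a] = 5·2²/(2·200000) = 1/20000 m
Load 3 — point force P=18 kN at a=4 m (b=L-a=6):
  y_3 = -Px²(3a-x)/(6EI)  [x≤a] = -18·2²·(3·4-2)/(6·200000) = -3/5000 m
Superposition: y = Σ y_i = -347/300000 m ≈ -0.001157 m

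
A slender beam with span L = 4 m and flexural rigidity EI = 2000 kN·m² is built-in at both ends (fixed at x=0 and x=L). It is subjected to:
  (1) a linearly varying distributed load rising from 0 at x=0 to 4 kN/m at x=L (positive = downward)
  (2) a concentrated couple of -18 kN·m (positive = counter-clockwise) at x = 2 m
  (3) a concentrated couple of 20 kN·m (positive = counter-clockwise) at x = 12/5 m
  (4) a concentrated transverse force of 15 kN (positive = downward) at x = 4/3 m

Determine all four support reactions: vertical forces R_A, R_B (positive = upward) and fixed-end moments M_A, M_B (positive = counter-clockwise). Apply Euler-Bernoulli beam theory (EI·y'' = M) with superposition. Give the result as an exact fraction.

Load 1 — triangular load w₀=4 kN/m (0→w₀ over full span):
  R_A = 3w₀L/20 = 3·4·4/20 = 12/5 kN
  M_A = w₀L²/30 = 4·4²/30 = 32/15 kN·m
  R_B = 7w₀L/20 = 7·4·4/20 = 28/5 kN
  M_B = -w₀L²/20 = -4·4²/20 = -16/5 kN·m
Load 2 — applied couple M₀=-18 kN·m at a=2 m (b=L-a=2):
  R_A = 6M₀ab/L³ = 6·(-18)·2·2/4³ = -27/4 kN
  M_A = M₀b(2a-b)/L² = (-18)·2·(2·2-2)/4² = -9/2 kN·m
  R_B = -6M₀ab/L³ = -6·(-18)·2·2/4³ = 27/4 kN
  M_B = M₀a(2b-a)/L² = (-18)·2·(2·2-2)/4² = -9/2 kN·m
Load 3 — applied couple M₀=20 kN·m at a=12/5 m (b=L-a=8/5):
  R_A = 6M₀ab/L³ = 6·20·(12/5)·(8/5)/4³ = 36/5 kN
  M_A = M₀b(2a-b)/L² = 20·(8/5)·(2·(12/5)-(8/5))/4² = 32/5 kN·m
  R_B = -6M₀ab/L³ = -6·20·(12/5)·(8/5)/4³ = -36/5 kN
  M_B = M₀a(2b-a)/L² = 20·(12/5)·(2·(8/5)-(12/5))/4² = 12/5 kN·m
Load 4 — point force P=15 kN at a=4/3 m (b=L-a=8/3):
  R_A = Pb²(3a+b)/L³ = 15·(8/3)²·(3·(4/3)+(8/3))/4³ = 100/9 kN
  M_A = Pab²/L² = 15·(4/3)·(8/3)²/4² = 80/9 kN·m
  R_B = Pa²(a+3b)/L³ = 15·(4/3)²·((4/3)+3·(8/3))/4³ = 35/9 kN
  M_B = -Pa²b/L² = -15·(4/3)²·(8/3)/4² = -40/9 kN·m
Superposition: R_A = 2513/180 kN, M_A = 1163/90 kN·m, R_B = 1627/180 kN, M_B = -877/90 kN·m

R_A = 2513/180 kN, M_A = 1163/90 kN·m, R_B = 1627/180 kN, M_B = -877/90 kN·m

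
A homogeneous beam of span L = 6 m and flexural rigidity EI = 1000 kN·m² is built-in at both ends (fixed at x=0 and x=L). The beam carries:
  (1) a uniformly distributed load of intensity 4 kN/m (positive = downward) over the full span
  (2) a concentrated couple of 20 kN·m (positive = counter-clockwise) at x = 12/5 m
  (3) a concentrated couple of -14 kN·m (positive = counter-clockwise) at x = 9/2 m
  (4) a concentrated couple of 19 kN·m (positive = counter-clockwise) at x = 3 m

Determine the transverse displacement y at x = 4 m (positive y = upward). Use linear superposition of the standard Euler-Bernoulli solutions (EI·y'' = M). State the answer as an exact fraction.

y(4) = 59/10000 m

Load 1 — uniform load w=4 kN/m over full span:
  y_1 = -wx²(L-x)²/(24EI) = -4·4²·(6-4)²/(24·1000) = -4/375 m
Load 2 — applied couple M₀=20 kN·m at a=12/5 m (b=L-a=18/5):
  y_2 = (R_Ax³/6 - M_Ax²/2 - M₀(x-a)²/2)/EI  [x>a] with R_A=24/5, M_A=12/5 = ((24/5)·4³/6 - (12/5)·4²/2 - 20·(4-(12/5))²/2)/1000 = 4/625 m
Load 3 — applied couple M₀=-14 kN·m at a=9/2 m (b=L-a=3/2):
  y_3 = (R_Ax³/6 - M_Ax²/2)/EI  [x≤a] with R_A=-21/8, M_A=-35/8 = ((-21/8)·4³/6 - (-35/8)·4²/2)/1000 = 7/1000 m
Load 4 — applied couple M₀=19 kN·m at a=3 m (b=L-a=3):
  y_4 = (R_Ax³/6 - M_Ax²/2 - M₀(x-a)²/2)/EI  [x>a] with R_A=19/4, M_A=19/4 = ((19/4)·4³/6 - (19/4)·4²/2 - 19·(4-3)²/2)/1000 = 19/6000 m
Superposition: y = Σ y_i = 59/10000 m ≈ 0.005900 m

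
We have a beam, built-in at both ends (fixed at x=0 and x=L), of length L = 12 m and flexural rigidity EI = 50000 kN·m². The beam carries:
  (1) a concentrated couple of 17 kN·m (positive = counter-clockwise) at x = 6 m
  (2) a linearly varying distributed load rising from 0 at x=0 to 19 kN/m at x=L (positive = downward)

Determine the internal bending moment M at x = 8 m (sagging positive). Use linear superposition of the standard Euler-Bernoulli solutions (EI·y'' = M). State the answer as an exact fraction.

Load 1 — applied couple M₀=17 kN·m at a=6 m (b=L-a=6):
  M_1 = R_Ax - M_A - M₀  [x>a] with R_A=17/8, M_A=17/4 = (17/8)·8 - (17/4) - 17 = -17/4 kN·m
Load 2 — triangular load w₀=19 kN/m (0→w₀ over full span):
  M_2 = 3w₀Lx/20 - w₀L²/30 - w₀x³/(6L) = 3·19·12·8/20 - 19·12²/30 - 19·8³/(6·12) = 2128/45 kN·m
Superposition: M = Σ M_i = 7747/180 kN·m ≈ 43.038889 kN·m

M(8) = 7747/180 kN·m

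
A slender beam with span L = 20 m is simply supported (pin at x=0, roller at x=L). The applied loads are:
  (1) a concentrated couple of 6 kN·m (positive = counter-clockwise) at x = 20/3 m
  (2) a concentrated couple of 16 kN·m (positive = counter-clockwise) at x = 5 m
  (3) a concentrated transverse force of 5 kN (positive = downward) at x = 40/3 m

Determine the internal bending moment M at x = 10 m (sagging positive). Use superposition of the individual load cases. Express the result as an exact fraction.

Load 1 — applied couple M₀=6 kN·m at a=20/3 m (b=L-a=40/3):
  M_1 = M₀x/L - M₀  [x>a] = 6·10/20 - 6 = -3 kN·m
Load 2 — applied couple M₀=16 kN·m at a=5 m (b=L-a=15):
  M_2 = M₀x/L - M₀  [x>a] = 16·10/20 - 16 = -8 kN·m
Load 3 — point force P=5 kN at a=40/3 m (b=L-a=20/3):
  M_3 = Pbx/L  [x≤a] = 5·(20/3)·10/20 = 50/3 kN·m
Superposition: M = Σ M_i = 17/3 kN·m ≈ 5.666667 kN·m

M(10) = 17/3 kN·m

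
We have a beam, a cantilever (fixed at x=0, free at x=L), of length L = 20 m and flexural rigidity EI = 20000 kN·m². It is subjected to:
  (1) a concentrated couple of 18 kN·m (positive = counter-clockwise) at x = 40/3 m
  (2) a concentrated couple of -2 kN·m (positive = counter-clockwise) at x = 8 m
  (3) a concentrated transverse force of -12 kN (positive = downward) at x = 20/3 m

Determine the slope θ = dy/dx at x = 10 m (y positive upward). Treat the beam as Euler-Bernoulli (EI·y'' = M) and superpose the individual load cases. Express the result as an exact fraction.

θ(10) = 323/15000 rad

Load 1 — applied couple M₀=18 kN·m at a=40/3 m (b=L-a=20/3):
  θ_1 = M₀x/EI  [x≤a] = 18·10/20000 = 9/1000 rad
Load 2 — applied couple M₀=-2 kN·m at a=8 m (b=L-a=12):
  θ_2 = M₀a/EI  [x>a] = (-2)·8/20000 = -1/1250 rad
Load 3 — point force P=-12 kN at a=20/3 m (b=L-a=40/3):
  θ_3 = -Pa²/(2EI)  [x>a] = -(-12)·(20/3)²/(2·20000) = 1/75 rad
Superposition: θ = Σ θ_i = 323/15000 rad ≈ 0.021533 rad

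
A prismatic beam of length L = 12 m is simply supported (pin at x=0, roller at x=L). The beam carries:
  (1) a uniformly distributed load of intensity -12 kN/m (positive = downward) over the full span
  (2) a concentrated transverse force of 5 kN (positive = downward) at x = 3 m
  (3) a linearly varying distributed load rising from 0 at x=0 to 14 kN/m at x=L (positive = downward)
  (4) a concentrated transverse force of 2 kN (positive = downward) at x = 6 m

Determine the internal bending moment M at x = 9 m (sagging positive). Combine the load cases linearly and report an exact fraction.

Load 1 — uniform load w=-12 kN/m over full span:
  M_1 = wx(L-x)/2 = (-12)·9·(12-9)/2 = -162 kN·m
Load 2 — point force P=5 kN at a=3 m (b=L-a=9):
  M_2 = Pa(L-x)/L  [x>a] = 5·3·(12-9)/12 = 15/4 kN·m
Load 3 — triangular load w₀=14 kN/m (0→w₀ over full span):
  M_3 = w₀Lx/6 - w₀x³/(6L) = 14·12·9/6 - 14·9³/(6·12) = 441/4 kN·m
Load 4 — point force P=2 kN at a=6 m (b=L-a=6):
  M_4 = Pa(L-x)/L  [x>a] = 2·6·(12-9)/12 = 3 kN·m
Superposition: M = Σ M_i = -45 kN·m ≈ -45.000000 kN·m

M(9) = -45 kN·m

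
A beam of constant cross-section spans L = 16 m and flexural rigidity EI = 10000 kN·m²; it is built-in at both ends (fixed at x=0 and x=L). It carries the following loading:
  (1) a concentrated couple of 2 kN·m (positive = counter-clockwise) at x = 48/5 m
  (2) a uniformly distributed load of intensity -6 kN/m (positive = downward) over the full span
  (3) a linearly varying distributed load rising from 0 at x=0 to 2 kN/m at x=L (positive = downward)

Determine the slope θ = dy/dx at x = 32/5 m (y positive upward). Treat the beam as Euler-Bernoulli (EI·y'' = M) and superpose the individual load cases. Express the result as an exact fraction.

θ(32/5) = 3056/390625 rad

Load 1 — applied couple M₀=2 kN·m at a=48/5 m (b=L-a=32/5):
  θ_1 = (R_Ax²/2 - M_Ax)/EI  [x≤a] with R_A=9/50, M_A=16/25 = ((9/50)·(32/5)²/2 - (16/25)·(32/5))/10000 = -16/390625 rad
Load 2 — uniform load w=-6 kN/m over full span:
  θ_2 = -wx(L-x)(L-2x)/(12EI) = -(-6)·(32/5)·(16-(32/5))·(16-2·(32/5))/(12·10000) = 768/78125 rad
Load 3 — triangular load w₀=2 kN/m (0→w₀ over full span):
  θ_3 = -w₀(2x(L-x)(L-2x)(x+2L)+x²(L-x)²)/(120LEI) = -2·(2·(32/5)·(16-(32/5))·(16-2·(32/5))·((32/5)+2·16)+(32/5)²·(16-(32/5))²)/(120·16·10000) = -768/390625 rad
Superposition: θ = Σ θ_i = 3056/390625 rad ≈ 0.007823 rad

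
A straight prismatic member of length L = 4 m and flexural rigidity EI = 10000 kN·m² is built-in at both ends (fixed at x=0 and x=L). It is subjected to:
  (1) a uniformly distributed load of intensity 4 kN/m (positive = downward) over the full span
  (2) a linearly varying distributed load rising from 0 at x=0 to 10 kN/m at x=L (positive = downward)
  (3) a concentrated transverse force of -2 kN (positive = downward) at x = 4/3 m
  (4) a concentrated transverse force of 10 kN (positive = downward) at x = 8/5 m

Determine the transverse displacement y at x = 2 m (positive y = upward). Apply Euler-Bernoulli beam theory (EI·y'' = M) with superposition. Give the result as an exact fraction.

Load 1 — uniform load w=4 kN/m over full span:
  y_1 = -wx²(L-x)²/(24EI) = -4·2²·(4-2)²/(24·10000) = -1/3750 m
Load 2 — triangular load w₀=10 kN/m (0→w₀ over full span):
  y_2 = -w₀x²(L-x)²(x+2L)/(120LEI) = -10·2²·(4-2)²·(2+2·4)/(120·4·10000) = -1/3000 m
Load 3 — point force P=-2 kN at a=4/3 m (b=L-a=8/3):
  y_3 = -Pa²(L-x)²(3bL-(3b+a)(L-x))/(6L³EI)  [x>a] = -(-2)·(4/3)²·(4-2)²·(3·(8/3)·4-(3·(8/3)+(4/3))·(4-2))/(6·4³·10000) = 1/20250 m
Load 4 — point force P=10 kN at a=8/5 m (b=L-a=12/5):
  y_4 = -Pa²(L-x)²(3bL-(3b+a)(L-x))/(6L³EI)  [x>a] = -10·(8/5)²·(4-2)²·(3·(12/5)·4-(3·(12/5)+(8/5))·(4-2))/(6·4³·10000) = -14/46875 m
Superposition: y = Σ y_i = -8599/10125000 m ≈ -0.000849 m

y(2) = -8599/10125000 m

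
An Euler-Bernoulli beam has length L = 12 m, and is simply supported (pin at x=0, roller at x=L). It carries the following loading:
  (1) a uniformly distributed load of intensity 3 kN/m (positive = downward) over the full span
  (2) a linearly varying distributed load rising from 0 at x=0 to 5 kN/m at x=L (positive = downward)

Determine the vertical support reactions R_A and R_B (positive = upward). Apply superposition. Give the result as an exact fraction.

Load 1 — uniform load w=3 kN/m over full span:
  R_A = wL/2 = 3·12/2 = 18 kN
  R_B = wL/2 = 3·12/2 = 18 kN
Load 2 — triangular load w₀=5 kN/m (0→w₀ over full span):
  R_A = w₀L/6 = 5·12/6 = 10 kN
  R_B = w₀L/3 = 5·12/3 = 20 kN
Superposition: R_A = 28 kN, R_B = 38 kN

R_A = 28 kN, R_B = 38 kN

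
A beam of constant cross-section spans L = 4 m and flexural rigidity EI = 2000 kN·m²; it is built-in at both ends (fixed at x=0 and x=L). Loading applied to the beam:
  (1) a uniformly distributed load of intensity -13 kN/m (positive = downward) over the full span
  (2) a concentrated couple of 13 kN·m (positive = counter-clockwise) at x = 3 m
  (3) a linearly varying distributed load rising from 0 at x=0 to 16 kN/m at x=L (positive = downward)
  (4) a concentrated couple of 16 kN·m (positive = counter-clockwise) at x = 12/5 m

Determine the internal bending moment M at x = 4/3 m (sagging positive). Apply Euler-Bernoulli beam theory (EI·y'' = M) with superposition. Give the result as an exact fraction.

Load 1 — uniform load w=-13 kN/m over full span:
  M_1 = wLx/2 - wL²/12 - wx²/2 = (-13)·4·(4/3)/2 - (-13)·4²/12 - (-13)·(4/3)²/2 = -52/9 kN·m
Load 2 — applied couple M₀=13 kN·m at a=3 m (b=L-a=1):
  M_2 = R_Ax - M_A  [x≤a] with R_A=117/32, M_A=65/16 = (117/32)·(4/3) - (65/16) = 13/16 kN·m
Load 3 — triangular load w₀=16 kN/m (0→w₀ over full span):
  M_3 = 3w₀Lx/20 - w₀L²/30 - w₀x³/(6L) = 3·16·4·(4/3)/20 - 16·4²/30 - 16·(4/3)³/(6·4) = 1088/405 kN·m
Load 4 — applied couple M₀=16 kN·m at a=12/5 m (b=L-a=8/5):
  M_4 = R_Ax - M_A  [x≤a] with R_A=144/25, M_A=128/25 = (144/25)·(4/3) - (128/25) = 64/25 kN·m
Superposition: M = Σ M_i = 9109/32400 kN·m ≈ 0.281142 kN·m

M(4/3) = 9109/32400 kN·m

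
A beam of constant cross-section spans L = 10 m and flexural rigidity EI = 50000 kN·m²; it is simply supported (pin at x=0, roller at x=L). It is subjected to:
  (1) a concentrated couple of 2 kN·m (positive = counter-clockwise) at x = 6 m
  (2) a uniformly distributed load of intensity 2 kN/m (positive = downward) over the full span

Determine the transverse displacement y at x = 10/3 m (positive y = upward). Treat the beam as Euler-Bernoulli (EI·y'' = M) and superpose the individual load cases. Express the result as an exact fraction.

Load 1 — applied couple M₀=2 kN·m at a=6 m (b=L-a=4):
  y_1 = (M₀x³/(6L)+C₁x)/EI  [x≤a] with C₁=M₀(3b²-L²)/(6L)=-26/15 = (2·(10/3)³/(6·10)+(-26/15)·(10/3))/50000 = -23/253125 m
Load 2 — uniform load w=2 kN/m over full span:
  y_2 = -wx(L³-2Lx²+x³)/(24EI) = -2·(10/3)·(10³-2·10·(10/3)²+(10/3)³)/(24·50000) = -11/2430 m
Superposition: y = Σ y_i = -7013/1518750 m ≈ -0.004618 m

y(10/3) = -7013/1518750 m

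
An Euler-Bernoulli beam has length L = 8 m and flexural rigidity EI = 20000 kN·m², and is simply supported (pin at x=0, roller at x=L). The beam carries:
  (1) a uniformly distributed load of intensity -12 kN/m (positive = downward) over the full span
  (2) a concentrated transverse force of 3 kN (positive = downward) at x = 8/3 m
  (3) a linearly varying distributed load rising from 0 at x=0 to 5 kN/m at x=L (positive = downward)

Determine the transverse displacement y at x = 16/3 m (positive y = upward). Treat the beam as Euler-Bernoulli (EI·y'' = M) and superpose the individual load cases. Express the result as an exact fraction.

y(16/3) = 9448/455625 m

Load 1 — uniform load w=-12 kN/m over full span:
  y_1 = -wx(L³-2Lx²+x³)/(24EI) = -(-12)·(16/3)·(8³-2·8·(16/3)²+(16/3)³)/(24·20000) = 1408/50625 m
Load 2 — point force P=3 kN at a=8/3 m (b=L-a=16/3):
  y_2 = -Pa(L-x)(2Lx-a²-x²)/(6LEI)  [x>a] = -3·(8/3)·(8-(16/3))·(2·8·(16/3)-(8/3)²-(16/3)²)/(6·8·20000) = -56/50625 m
Load 3 — triangular load w₀=5 kN/m (0→w₀ over full span):
  y_3 = -w₀x(7L⁴-10L²x²+3x⁴)/(360LEI) = -5·(16/3)·(7·8⁴-10·8²·(16/3)²+3·(16/3)⁴)/(360·8·20000) = -544/91125 m
Superposition: y = Σ y_i = 9448/455625 m ≈ 0.020736 m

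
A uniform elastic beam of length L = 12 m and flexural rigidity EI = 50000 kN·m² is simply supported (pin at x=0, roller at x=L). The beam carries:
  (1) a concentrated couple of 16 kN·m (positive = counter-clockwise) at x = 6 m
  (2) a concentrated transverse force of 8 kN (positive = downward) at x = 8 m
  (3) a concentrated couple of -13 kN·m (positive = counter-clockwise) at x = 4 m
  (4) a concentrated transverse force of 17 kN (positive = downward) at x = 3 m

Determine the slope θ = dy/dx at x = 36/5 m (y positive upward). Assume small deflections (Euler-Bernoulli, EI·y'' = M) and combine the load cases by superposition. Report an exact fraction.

Load 1 — applied couple M₀=16 kN·m at a=6 m (b=L-a=6):
  θ_1 = (M₀x²/(2L)-M₀(x-a)+C₁)/EI  [x>a] with C₁=M₀(3b²-L²)/(6L)=-8 = (16·(36/5)²/(2·12)-16·((36/5)-6)+(-8))/50000 = 23/156250 rad
Load 2 — point force P=8 kN at a=8 m (b=L-a=4):
  θ_2 = -Pb(L²-b²-3x²)/(6LEI)  [x≤a] = -8·4·(12²-4²-3·(36/5)²)/(6·12·50000) = 172/703125 rad
Load 3 — applied couple M₀=-13 kN·m at a=4 m (b=L-a=8):
  θ_3 = (M₀x²/(2L)-M₀(x-a)+C₁)/EI  [x>a] with C₁=M₀(3b²-L²)/(6L)=-26/3 = ((-13)·(36/5)²/(2·12)-(-13)·((36/5)-4)+(-26/3))/50000 = 91/937500 rad
Load 4 — point force P=17 kN at a=3 m (b=L-a=9):
  θ_4 = -Pa(2L²-6Lx+3x²+a²)/(6LEI)  [x>a] = -17·3·(2·12²-6·12·(36/5)+3·(36/5)²+3²)/(6·12·50000) = 9333/10000000 rad
Superposition: θ = Σ θ_i = 127997/90000000 rad ≈ 0.001422 rad

θ(36/5) = 127997/90000000 rad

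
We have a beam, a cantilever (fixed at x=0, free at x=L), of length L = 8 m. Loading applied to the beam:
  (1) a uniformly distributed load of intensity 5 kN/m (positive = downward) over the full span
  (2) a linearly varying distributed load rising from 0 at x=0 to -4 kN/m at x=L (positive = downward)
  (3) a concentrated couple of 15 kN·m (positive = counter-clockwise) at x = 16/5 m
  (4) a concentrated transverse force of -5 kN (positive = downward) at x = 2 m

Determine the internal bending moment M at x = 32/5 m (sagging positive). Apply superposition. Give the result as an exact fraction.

Load 1 — uniform load w=5 kN/m over full span:
  M_1 = -w(L-x)²/2 = -5·(8-(32/5))²/2 = -32/5 kN·m
Load 2 — triangular load w₀=-4 kN/m (0→w₀ over full span):
  M_2 = w₀Lx/2 - w₀L²/3 - w₀x³/(6L) = (-4)·8·(32/5)/2 - (-4)·8²/3 - (-4)·(32/5)³/(6·8) = 1792/375 kN·m
Load 3 — applied couple M₀=15 kN·m at a=16/5 m (b=L-a=24/5):
  M_3 = 0  [x>a] = 0 kN·m
Load 4 — point force P=-5 kN at a=2 m (b=L-a=6):
  M_4 = 0  [x>a] = 0 kN·m
Superposition: M = Σ M_i = -608/375 kN·m ≈ -1.621333 kN·m

M(32/5) = -608/375 kN·m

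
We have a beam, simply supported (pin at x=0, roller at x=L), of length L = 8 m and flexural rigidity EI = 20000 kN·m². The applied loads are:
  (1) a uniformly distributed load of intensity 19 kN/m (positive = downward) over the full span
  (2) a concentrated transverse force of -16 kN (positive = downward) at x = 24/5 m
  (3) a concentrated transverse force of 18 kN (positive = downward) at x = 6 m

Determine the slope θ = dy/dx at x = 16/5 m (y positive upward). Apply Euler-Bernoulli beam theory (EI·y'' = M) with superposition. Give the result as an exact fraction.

Load 1 — uniform load w=19 kN/m over full span:
  θ_1 = -w(L³-6Lx²+4x³)/(24EI) = -19·(8³-6·8·(16/5)²+4·(16/5)³)/(24·20000) = -1406/234375 rad
Load 2 — point force P=-16 kN at a=24/5 m (b=L-a=16/5):
  θ_2 = -Pb(L²-b²-3x²)/(6LEI)  [x≤a] = -(-16)·(16/5)·(8²-(16/5)²-3·(16/5)²)/(6·8·20000) = 96/78125 rad
Load 3 — point force P=18 kN at a=6 m (b=L-a=2):
  θ_3 = -Pb(L²-b²-3x²)/(6LEI)  [x≤a] = -18·2·(8²-2²-3·(16/5)²)/(6·8·20000) = -549/500000 rad
Superposition: θ = Σ θ_i = -44011/7500000 rad ≈ -0.005868 rad

θ(16/5) = -44011/7500000 rad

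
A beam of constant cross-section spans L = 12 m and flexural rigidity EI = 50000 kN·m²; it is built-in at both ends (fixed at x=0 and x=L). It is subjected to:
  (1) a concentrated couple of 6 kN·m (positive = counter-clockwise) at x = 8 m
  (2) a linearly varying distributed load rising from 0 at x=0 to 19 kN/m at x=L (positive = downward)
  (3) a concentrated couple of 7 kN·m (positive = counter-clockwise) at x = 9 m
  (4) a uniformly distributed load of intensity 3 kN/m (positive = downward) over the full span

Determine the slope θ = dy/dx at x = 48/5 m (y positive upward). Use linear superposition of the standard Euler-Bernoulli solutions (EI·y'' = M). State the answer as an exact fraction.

θ(48/5) = 58911/15625000 rad

Load 1 — applied couple M₀=6 kN·m at a=8 m (b=L-a=4):
  θ_1 = (R_Ax²/2 - M_Ax - M₀(x-a))/EI  [x>a] with R_A=2/3, M_A=2 = ((2/3)·(48/5)²/2 - 2·(48/5) - 6·((48/5)-8))/50000 = 3/78125 rad
Load 2 — triangular load w₀=19 kN/m (0→w₀ over full span):
  θ_2 = -w₀(2x(L-x)(L-2x)(x+2L)+x²(L-x)²)/(120LEI) = -19·(2·(48/5)·(12-(48/5))·(12-2·(48/5))·((48/5)+2·12)+(48/5)²·(12-(48/5))²)/(120·12·50000) = 5472/1953125 rad
Load 3 — applied couple M₀=7 kN·m at a=9 m (b=L-a=3):
  θ_3 = (R_Ax²/2 - M_Ax - M₀(x-a))/EI  [x>a] with R_A=21/32, M_A=35/16 = ((21/32)·(48/5)²/2 - (35/16)·(48/5) - 7·((48/5)-9))/50000 = 63/625000 rad
Load 4 — uniform load w=3 kN/m over full span:
  θ_4 = -wx(L-x)(L-2x)/(12EI) = -3·(48/5)·(12-(48/5))·(12-2·(48/5))/(12·50000) = 324/390625 rad
Superposition: θ = Σ θ_i = 58911/15625000 rad ≈ 0.003770 rad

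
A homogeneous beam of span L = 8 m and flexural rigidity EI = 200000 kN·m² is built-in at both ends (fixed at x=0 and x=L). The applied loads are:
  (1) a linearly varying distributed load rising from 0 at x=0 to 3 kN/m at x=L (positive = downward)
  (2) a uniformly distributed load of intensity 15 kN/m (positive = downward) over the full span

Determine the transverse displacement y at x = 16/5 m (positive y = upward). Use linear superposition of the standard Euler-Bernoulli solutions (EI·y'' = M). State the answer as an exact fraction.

Load 1 — triangular load w₀=3 kN/m (0→w₀ over full span):
  y_1 = -w₀x²(L-x)²(x+2L)/(120LEI) = -3·(16/5)²·(8-(16/5))²·((16/5)+2·8)/(120·8·200000) = -3456/48828125 m
Load 2 — uniform load w=15 kN/m over full span:
  y_2 = -wx²(L-x)²/(24EI) = -15·(16/5)²·(8-(16/5))²/(24·200000) = -288/390625 m
Superposition: y = Σ y_i = -39456/48828125 m ≈ -0.000808 m

y(16/5) = -39456/48828125 m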